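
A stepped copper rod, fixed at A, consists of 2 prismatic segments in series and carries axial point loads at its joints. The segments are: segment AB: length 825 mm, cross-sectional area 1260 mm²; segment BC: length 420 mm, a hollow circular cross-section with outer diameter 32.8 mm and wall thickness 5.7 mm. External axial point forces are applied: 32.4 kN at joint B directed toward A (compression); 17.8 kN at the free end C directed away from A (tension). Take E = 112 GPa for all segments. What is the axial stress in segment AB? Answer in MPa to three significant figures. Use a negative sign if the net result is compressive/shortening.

Internal axial forces (sectioning from the free end, tension +): N_BC = 17.8 kN, N_AB = -14.6 kN.
σ_AB = N_AB/A_AB = -14600/1260 = -11.59 MPa.

-11.6 MPa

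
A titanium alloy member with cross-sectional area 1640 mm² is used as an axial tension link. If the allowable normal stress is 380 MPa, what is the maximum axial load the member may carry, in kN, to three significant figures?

623 kN

P_max = σ_allow · A = 380 · 1640 = 623200 N = 623.2 kN.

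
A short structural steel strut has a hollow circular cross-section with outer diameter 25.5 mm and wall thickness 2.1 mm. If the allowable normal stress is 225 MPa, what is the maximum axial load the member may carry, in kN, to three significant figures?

34.7 kN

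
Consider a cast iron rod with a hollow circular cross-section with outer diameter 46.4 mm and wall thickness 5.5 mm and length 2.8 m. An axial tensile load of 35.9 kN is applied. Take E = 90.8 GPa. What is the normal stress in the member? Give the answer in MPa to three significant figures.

A = 706.7 mm².
σ = N/A = 35900/706.7 = 50.8 MPa.

50.8 MPa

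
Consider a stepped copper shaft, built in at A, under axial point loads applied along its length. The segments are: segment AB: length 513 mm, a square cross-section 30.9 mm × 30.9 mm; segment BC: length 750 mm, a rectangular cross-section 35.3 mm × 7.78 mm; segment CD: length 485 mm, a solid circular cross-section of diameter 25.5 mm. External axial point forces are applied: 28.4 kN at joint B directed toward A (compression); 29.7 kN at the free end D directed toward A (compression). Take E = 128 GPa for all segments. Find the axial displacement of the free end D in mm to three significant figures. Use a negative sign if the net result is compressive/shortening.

Internal axial forces (sectioning from the free end, tension +): N_CD = -29.7 kN, N_BC = -29.7 kN, N_AB = -58.1 kN.
A_AB = 954.8 mm².
A_BC = 274.6 mm².
A_CD = 510.7 mm².
δ_AB = -58100·513/(954.8·128000) = -0.2439 mm
δ_BC = -29700·750/(274.6·128000) = -0.6337 mm
δ_CD = -29700·485/(510.7·128000) = -0.2204 mm
δ = Σδ_i = -1.098 mm.

-1.10 mm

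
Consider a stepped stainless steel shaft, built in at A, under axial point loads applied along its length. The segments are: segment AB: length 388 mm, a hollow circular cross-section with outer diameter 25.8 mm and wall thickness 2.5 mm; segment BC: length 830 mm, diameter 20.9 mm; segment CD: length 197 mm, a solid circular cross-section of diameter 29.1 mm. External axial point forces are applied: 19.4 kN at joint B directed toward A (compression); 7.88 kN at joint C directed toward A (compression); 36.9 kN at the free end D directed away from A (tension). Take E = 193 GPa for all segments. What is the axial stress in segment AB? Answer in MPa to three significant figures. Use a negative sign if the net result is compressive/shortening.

Internal axial forces (sectioning from the free end, tension +): N_CD = 36.9 kN, N_BC = 29.02 kN, N_AB = 9.62 kN.
A_AB = 183 mm².
σ_AB = N_AB/A_AB = 9620/183 = 52.57 MPa.

52.6 MPa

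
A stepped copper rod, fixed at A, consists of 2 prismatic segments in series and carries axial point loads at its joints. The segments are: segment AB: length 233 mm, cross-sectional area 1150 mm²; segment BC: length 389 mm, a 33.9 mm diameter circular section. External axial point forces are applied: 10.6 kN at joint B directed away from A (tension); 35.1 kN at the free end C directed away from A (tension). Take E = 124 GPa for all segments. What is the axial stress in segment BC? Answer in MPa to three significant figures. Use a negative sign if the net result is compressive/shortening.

Internal axial forces (sectioning from the free end, tension +): N_BC = 35.1 kN, N_AB = 45.7 kN.
A_BC = 902.6 mm².
σ_BC = N_BC/A_BC = 35100/902.6 = 38.89 MPa.

38.9 MPa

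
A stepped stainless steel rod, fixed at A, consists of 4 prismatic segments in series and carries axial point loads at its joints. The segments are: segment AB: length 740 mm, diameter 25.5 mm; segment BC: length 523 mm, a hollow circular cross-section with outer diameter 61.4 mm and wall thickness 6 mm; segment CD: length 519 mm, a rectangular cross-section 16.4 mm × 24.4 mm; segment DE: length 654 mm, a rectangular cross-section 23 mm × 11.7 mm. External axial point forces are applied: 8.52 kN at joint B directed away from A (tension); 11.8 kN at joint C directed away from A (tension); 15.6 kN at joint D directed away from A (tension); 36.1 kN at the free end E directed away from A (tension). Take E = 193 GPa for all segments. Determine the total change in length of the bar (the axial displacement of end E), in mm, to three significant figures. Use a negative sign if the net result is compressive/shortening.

1.51 mm

Internal axial forces (sectioning from the free end, tension +): N_DE = 36.1 kN, N_CD = 51.7 kN, N_BC = 63.5 kN, N_AB = 72.02 kN.
A_AB = 510.7 mm².
A_BC = 1044 mm².
A_CD = 400.2 mm².
A_DE = 269.1 mm².
δ_AB = 72020·740/(510.7·193000) = 0.5407 mm
δ_BC = 63500·523/(1044·193000) = 0.1648 mm
δ_CD = 51700·519/(400.2·193000) = 0.3474 mm
δ_DE = 36100·654/(269.1·193000) = 0.4546 mm
δ = Σδ_i = 1.507 mm.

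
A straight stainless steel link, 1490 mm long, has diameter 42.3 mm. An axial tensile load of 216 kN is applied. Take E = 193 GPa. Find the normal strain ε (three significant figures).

7.96e-04

A = 1405 mm².
σ = N/A = 153.7 MPa; ε = σ/E = 153.7/193000 = 7.964e-04.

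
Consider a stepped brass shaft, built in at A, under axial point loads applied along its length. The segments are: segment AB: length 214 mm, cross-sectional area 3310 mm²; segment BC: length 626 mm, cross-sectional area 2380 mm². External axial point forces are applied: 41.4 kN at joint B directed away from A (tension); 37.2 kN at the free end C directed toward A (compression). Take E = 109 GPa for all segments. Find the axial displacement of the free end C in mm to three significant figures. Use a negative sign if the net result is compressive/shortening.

-0.0873 mm

Internal axial forces (sectioning from the free end, tension +): N_BC = -37.2 kN, N_AB = 4.2 kN.
δ_AB = 4200·214/(3310·109000) = 0.002491 mm
δ_BC = -37200·626/(2380·109000) = -0.08977 mm
δ = Σδ_i = -0.08728 mm.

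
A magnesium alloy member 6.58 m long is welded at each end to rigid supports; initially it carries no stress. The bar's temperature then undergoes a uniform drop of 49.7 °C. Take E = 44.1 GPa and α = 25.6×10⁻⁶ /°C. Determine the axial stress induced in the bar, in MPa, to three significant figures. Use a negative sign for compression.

56.1 MPa

Free thermal expansion αLΔT = 25.6e-6 · 6580 · -49.7 = -8.372 mm.
The walls impose strain ε = −(-8.372)/6580 = 1.2723e-03; σ = Eε = 44100 · 1.2723e-03 = 56.11 MPa.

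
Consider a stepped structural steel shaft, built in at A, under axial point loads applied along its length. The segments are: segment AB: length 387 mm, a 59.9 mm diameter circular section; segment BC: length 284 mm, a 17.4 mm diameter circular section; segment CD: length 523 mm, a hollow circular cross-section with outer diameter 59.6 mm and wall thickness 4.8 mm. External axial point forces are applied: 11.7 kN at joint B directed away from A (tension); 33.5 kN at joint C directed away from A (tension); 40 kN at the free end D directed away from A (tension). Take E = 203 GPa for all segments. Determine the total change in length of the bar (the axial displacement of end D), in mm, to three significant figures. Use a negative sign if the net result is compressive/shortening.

0.615 mm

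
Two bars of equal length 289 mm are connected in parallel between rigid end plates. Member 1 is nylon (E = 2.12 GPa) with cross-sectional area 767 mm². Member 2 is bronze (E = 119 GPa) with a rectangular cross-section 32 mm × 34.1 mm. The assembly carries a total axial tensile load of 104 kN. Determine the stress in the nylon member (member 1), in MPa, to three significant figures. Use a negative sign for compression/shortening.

1.68 MPa

A_2 = 1091 mm².
Equal strain + equilibrium ⇒ each member carries load in proportion to AE: A₁E₁ = 1626000 N, A₂E₂ = 129900000 N, ΣAE = 131500000 N.
σ₁ = P·E₁/ΣAE = 104000·2120/131500000 = 1.677 MPa.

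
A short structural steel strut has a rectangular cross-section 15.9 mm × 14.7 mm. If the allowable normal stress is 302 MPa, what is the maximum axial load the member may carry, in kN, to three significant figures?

A = 233.7 mm².
P_max = σ_allow · A = 302 · 233.7 = 70590 N = 70.59 kN.

70.6 kN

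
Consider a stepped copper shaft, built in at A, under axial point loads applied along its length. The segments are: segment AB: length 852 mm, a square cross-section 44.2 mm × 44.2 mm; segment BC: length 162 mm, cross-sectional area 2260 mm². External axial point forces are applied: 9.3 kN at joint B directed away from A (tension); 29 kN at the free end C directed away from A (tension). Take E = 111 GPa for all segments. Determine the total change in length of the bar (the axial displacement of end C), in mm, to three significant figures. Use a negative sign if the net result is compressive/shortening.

0.169 mm

Internal axial forces (sectioning from the free end, tension +): N_BC = 29 kN, N_AB = 38.3 kN.
A_AB = 1954 mm².
δ_AB = 38300·852/(1954·111000) = 0.1505 mm
δ_BC = 29000·162/(2260·111000) = 0.01873 mm
δ = Σδ_i = 0.1692 mm.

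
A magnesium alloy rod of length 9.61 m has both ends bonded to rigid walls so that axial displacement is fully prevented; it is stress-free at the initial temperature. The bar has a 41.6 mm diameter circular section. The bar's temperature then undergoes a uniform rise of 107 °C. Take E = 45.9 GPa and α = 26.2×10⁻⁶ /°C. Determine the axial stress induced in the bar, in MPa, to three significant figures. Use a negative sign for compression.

Free thermal expansion αLΔT = 26.2e-6 · 9610 · 107 = 26.94 mm.
The walls impose strain ε = −(26.94)/9610 = -2.8034e-03; σ = Eε = 45900 · -2.8034e-03 = -128.7 MPa.

-129 MPa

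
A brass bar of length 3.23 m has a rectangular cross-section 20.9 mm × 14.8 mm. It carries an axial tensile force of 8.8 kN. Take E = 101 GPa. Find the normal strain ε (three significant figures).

A = 309.3 mm².
σ = N/A = 28.45 MPa; ε = σ/E = 28.45/101000 = 2.817e-04.

2.82e-04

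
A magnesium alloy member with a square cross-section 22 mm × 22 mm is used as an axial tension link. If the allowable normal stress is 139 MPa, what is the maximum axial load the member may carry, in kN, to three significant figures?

67.3 kN

A = 484 mm².
P_max = σ_allow · A = 139 · 484 = 67280 N = 67.28 kN.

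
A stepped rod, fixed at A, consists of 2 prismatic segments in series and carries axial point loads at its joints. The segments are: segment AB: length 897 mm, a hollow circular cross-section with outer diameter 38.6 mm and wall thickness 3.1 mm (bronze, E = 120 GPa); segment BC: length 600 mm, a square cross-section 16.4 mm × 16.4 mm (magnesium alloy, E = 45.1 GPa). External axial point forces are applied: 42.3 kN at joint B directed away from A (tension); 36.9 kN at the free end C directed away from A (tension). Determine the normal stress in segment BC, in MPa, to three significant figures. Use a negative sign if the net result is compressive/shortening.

137 MPa

Internal axial forces (sectioning from the free end, tension +): N_BC = 36.9 kN, N_AB = 79.2 kN.
A_BC = 269 mm².
σ_BC = N_BC/A_BC = 36900/269 = 137.2 MPa.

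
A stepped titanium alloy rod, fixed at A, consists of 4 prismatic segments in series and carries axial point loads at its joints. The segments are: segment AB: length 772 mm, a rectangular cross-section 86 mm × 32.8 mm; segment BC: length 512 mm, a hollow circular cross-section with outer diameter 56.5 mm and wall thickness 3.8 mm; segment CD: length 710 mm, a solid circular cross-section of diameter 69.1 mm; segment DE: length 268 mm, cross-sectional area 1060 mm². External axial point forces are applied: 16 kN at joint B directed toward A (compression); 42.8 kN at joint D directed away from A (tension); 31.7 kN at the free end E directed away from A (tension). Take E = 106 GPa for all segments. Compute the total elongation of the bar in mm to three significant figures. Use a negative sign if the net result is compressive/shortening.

0.932 mm

Internal axial forces (sectioning from the free end, tension +): N_DE = 31.7 kN, N_CD = 74.5 kN, N_BC = 74.5 kN, N_AB = 58.5 kN.
A_AB = 2821 mm².
A_BC = 629.1 mm².
A_CD = 3750 mm².
δ_AB = 58500·772/(2821·106000) = 0.151 mm
δ_BC = 74500·512/(629.1·106000) = 0.572 mm
δ_CD = 74500·710/(3750·106000) = 0.1331 mm
δ_DE = 31700·268/(1060·106000) = 0.07561 mm
δ = Σδ_i = 0.9317 mm.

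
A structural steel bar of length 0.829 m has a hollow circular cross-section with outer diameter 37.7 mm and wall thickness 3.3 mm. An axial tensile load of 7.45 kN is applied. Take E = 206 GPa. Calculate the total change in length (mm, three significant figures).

A = 356.6 mm².
δ_mech = NL/(AE) = 7450·829/(356.6·206000) = 0.08407 mm.

0.0841 mm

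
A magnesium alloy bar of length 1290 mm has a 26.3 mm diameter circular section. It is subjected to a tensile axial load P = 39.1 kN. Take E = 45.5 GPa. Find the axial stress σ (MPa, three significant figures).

72.0 MPa

A = 543.3 mm².
σ = N/A = 39100/543.3 = 71.97 MPa.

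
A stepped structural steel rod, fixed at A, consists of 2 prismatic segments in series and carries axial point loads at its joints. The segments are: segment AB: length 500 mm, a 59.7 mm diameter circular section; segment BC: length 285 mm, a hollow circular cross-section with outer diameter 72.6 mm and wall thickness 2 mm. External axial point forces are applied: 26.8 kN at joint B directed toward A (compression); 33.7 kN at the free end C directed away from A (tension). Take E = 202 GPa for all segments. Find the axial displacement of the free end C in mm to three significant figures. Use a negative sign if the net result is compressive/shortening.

0.113 mm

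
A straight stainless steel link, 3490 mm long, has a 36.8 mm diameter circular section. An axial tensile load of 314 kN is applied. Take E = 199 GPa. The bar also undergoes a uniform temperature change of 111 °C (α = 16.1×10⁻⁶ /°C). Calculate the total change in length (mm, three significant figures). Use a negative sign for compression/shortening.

A = 1064 mm².
δ_mech = NL/(AE) = 314000·3490/(1064·199000) = 5.177 mm.
δ_thermal = αLΔT = 16.1e-6·3490·111 = 6.237 mm.
δ = δ_mech + δ_thermal = 11.41 mm.

11.4 mm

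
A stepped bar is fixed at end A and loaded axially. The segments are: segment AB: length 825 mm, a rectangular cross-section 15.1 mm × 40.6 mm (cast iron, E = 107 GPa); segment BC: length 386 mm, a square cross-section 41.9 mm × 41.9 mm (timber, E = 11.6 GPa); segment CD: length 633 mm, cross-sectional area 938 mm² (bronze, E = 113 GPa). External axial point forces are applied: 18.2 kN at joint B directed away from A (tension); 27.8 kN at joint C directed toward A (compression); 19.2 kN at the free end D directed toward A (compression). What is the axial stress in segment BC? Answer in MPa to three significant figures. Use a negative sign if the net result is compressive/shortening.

Internal axial forces (sectioning from the free end, tension +): N_CD = -19.2 kN, N_BC = -47 kN, N_AB = -28.8 kN.
A_BC = 1756 mm².
σ_BC = N_BC/A_BC = -47000/1756 = -26.77 MPa.

-26.8 MPa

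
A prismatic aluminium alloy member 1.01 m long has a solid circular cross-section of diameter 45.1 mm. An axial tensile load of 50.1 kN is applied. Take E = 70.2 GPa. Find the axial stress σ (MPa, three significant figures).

31.4 MPa

A = 1598 mm².
σ = N/A = 50100/1598 = 31.36 MPa.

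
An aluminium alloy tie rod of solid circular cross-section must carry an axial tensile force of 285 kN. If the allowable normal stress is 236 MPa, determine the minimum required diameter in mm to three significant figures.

39.2 mm

Required area A ≥ P/σ_allow = 285000/236 = 1208 mm².
For a solid circular section, d ≥ √(4A/π) = 39.21 mm.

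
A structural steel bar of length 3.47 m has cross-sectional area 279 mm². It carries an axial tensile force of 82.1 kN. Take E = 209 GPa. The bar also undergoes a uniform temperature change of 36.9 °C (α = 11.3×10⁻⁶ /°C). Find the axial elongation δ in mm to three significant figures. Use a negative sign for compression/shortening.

6.33 mm

δ_mech = NL/(AE) = 82100·3470/(279·209000) = 4.886 mm.
δ_thermal = αLΔT = 11.3e-6·3470·36.9 = 1.447 mm.
δ = δ_mech + δ_thermal = 6.333 mm.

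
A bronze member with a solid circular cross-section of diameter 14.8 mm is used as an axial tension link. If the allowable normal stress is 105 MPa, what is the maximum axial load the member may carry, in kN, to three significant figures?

18.1 kN

A = 172 mm².
P_max = σ_allow · A = 105 · 172 = 18060 N = 18.06 kN.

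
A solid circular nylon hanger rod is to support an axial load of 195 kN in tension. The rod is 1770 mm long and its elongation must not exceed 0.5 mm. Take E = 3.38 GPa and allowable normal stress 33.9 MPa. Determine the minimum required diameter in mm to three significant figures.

510 mm

Required area A ≥ P/σ_allow = 195000/33.9 = 5752 mm².
For a solid circular section, d ≥ √(4A/π) = 85.58 mm.
Elongation limit: A ≥ PL/(Eδ_allow) = 195000·1770/(3380·0.5) = 204200 mm² ⇒ d ≥ 509.9 mm.
The elongation limit governs.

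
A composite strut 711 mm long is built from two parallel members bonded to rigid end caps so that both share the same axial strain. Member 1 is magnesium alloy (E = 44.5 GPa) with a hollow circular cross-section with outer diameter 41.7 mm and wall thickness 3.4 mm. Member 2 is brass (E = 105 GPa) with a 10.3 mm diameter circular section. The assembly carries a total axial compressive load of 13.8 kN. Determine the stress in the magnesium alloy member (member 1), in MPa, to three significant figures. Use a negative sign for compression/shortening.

-22.8 MPa

A_1 = 409.1 mm².
A_2 = 83.32 mm².
Equal strain + equilibrium ⇒ each member carries load in proportion to AE: A₁E₁ = 18200000 N, A₂E₂ = 8749000 N, ΣAE = 26950000 N.
σ₁ = P·E₁/ΣAE = -13800·44500/26950000 = -22.78 MPa.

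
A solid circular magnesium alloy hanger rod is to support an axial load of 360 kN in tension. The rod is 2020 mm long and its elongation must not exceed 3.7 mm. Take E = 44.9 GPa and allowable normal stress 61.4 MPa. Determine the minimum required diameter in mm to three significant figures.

86.4 mm

Required area A ≥ P/σ_allow = 360000/61.4 = 5863 mm².
For a solid circular section, d ≥ √(4A/π) = 86.4 mm.
Elongation limit: A ≥ PL/(Eδ_allow) = 360000·2020/(44900·3.7) = 4377 mm² ⇒ d ≥ 74.65 mm.
The stress limit governs.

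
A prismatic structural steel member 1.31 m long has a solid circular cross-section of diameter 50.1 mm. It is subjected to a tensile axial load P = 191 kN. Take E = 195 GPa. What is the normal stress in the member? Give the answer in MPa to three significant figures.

A = 1971 mm².
σ = N/A = 191000/1971 = 96.89 MPa.

96.9 MPa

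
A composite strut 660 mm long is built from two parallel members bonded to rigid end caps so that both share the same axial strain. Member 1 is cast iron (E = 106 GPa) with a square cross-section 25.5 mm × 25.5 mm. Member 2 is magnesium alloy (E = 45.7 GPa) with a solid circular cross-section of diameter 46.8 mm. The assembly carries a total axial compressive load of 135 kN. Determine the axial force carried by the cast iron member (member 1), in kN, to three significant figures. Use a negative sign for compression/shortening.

-63.1 kN

A_1 = 650.2 mm².
A_2 = 1720 mm².
Equal strain + equilibrium ⇒ each member carries load in proportion to AE: A₁E₁ = 68930000 N, A₂E₂ = 78610000 N, ΣAE = 147500000 N.
F₁ = P·A₁E₁/ΣAE = -135000·68930000/147500000 = -63070 N.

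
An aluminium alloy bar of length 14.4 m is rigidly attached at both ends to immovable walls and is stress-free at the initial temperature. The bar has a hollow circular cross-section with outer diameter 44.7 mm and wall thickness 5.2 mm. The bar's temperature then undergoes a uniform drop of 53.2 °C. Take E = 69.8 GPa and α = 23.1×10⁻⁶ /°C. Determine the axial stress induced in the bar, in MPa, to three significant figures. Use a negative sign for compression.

85.8 MPa

Free thermal expansion αLΔT = 23.1e-6 · 14400 · -53.2 = -17.7 mm.
The walls impose strain ε = −(-17.7)/14400 = 1.2289e-03; σ = Eε = 69800 · 1.2289e-03 = 85.78 MPa.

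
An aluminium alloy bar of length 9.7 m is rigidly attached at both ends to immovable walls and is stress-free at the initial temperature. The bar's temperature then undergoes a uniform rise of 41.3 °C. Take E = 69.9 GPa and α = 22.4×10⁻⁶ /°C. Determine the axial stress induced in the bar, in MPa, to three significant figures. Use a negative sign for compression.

-64.7 MPa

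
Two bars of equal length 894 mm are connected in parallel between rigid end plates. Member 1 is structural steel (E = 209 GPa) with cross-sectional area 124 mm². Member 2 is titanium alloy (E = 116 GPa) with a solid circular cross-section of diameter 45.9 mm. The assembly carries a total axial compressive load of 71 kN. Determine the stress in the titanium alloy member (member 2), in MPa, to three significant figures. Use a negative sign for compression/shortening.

-37.8 MPa

A_2 = 1655 mm².
Equal strain + equilibrium ⇒ each member carries load in proportion to AE: A₁E₁ = 25920000 N, A₂E₂ = 191900000 N, ΣAE = 217900000 N.
σ₂ = P·E₂/ΣAE = -71000·116000/217900000 = -37.8 MPa.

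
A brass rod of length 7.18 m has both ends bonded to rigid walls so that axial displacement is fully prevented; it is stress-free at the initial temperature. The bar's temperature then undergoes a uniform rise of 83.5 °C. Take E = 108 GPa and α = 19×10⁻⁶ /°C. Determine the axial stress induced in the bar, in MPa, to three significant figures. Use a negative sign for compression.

Free thermal expansion αLΔT = 19e-6 · 7180 · 83.5 = 11.39 mm.
The walls impose strain ε = −(11.39)/7180 = -1.5865e-03; σ = Eε = 108000 · -1.5865e-03 = -171.3 MPa.

-171 MPa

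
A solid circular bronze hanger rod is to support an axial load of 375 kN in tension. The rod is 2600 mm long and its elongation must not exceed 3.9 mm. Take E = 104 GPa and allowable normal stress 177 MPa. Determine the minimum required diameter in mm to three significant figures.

55.3 mm

Required area A ≥ P/σ_allow = 375000/177 = 2119 mm².
For a solid circular section, d ≥ √(4A/π) = 51.94 mm.
Elongation limit: A ≥ PL/(Eδ_allow) = 375000·2600/(104000·3.9) = 2404 mm² ⇒ d ≥ 55.32 mm.
The elongation limit governs.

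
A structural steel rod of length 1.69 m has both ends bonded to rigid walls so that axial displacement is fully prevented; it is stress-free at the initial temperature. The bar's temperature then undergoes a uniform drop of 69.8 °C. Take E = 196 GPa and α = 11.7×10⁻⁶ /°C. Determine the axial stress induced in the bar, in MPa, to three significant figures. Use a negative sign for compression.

Free thermal expansion αLΔT = 11.7e-6 · 1690 · -69.8 = -1.38 mm.
The walls impose strain ε = −(-1.38)/1690 = 8.1666e-04; σ = Eε = 196000 · 8.1666e-04 = 160.1 MPa.

160 MPa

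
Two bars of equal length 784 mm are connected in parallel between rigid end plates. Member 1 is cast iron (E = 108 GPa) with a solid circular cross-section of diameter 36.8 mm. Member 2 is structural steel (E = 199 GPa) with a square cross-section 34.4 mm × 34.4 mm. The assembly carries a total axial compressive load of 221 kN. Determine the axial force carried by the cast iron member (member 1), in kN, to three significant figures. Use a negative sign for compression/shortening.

A_1 = 1064 mm².
A_2 = 1183 mm².
Equal strain + equilibrium ⇒ each member carries load in proportion to AE: A₁E₁ = 114900000 N, A₂E₂ = 235500000 N, ΣAE = 350400000 N.
F₁ = P·A₁E₁/ΣAE = -221000·114900000/350400000 = -72460 N.

-72.5 kN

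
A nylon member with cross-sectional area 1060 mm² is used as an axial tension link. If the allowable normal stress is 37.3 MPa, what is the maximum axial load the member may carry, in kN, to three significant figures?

39.5 kN

P_max = σ_allow · A = 37.3 · 1060 = 39540 N = 39.54 kN.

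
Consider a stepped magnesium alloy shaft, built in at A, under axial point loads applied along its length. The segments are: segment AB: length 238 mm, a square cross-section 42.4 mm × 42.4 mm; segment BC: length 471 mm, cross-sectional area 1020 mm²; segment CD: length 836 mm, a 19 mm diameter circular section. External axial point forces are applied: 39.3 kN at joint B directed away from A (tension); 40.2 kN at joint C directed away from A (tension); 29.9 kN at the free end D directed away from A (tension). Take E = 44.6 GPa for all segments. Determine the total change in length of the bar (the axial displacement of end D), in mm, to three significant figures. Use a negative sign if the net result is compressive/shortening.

3.03 mm

Internal axial forces (sectioning from the free end, tension +): N_CD = 29.9 kN, N_BC = 70.1 kN, N_AB = 109.4 kN.
A_AB = 1798 mm².
A_CD = 283.5 mm².
δ_AB = 109400·238/(1798·44600) = 0.3247 mm
δ_BC = 70100·471/(1020·44600) = 0.7258 mm
δ_CD = 29900·836/(283.5·44600) = 1.977 mm
δ = Σδ_i = 3.027 mm.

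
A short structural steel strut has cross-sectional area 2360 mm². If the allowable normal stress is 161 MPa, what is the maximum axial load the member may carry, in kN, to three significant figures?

P_max = σ_allow · A = 161 · 2360 = 380000 N = 380 kN.

380 kN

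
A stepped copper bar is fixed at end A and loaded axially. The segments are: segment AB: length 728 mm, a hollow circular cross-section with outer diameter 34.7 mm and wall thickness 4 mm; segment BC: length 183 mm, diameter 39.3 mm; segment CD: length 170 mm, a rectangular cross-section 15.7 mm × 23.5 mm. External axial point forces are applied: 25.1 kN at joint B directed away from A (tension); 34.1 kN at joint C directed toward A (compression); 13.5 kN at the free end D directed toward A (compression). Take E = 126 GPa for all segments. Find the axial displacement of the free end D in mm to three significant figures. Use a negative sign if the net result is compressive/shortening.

Internal axial forces (sectioning from the free end, tension +): N_CD = -13.5 kN, N_BC = -47.6 kN, N_AB = -22.5 kN.
A_AB = 385.8 mm².
A_BC = 1213 mm².
A_CD = 368.9 mm².
δ_AB = -22500·728/(385.8·126000) = -0.337 mm
δ_BC = -47600·183/(1213·126000) = -0.05699 mm
δ_CD = -13500·170/(368.9·126000) = -0.04937 mm
δ = Σδ_i = -0.4433 mm.

-0.443 mm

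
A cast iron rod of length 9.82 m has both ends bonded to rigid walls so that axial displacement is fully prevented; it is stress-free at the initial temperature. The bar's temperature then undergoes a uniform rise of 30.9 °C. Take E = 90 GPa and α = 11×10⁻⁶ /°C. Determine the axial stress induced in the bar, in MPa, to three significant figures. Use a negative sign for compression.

-30.6 MPa

Free thermal expansion αLΔT = 11e-6 · 9820 · 30.9 = 3.338 mm.
The walls impose strain ε = −(3.338)/9820 = -3.3990e-04; σ = Eε = 90000 · -3.3990e-04 = -30.59 MPa.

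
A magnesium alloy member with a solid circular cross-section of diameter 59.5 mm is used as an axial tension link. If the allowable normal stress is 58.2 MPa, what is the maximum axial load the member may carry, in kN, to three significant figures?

A = 2781 mm².
P_max = σ_allow · A = 58.2 · 2781 = 161800 N = 161.8 kN.

162 kN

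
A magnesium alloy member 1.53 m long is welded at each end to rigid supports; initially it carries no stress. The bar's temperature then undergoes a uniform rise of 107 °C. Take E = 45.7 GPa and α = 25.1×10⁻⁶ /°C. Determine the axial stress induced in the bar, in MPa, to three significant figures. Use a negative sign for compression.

-123 MPa

Free thermal expansion αLΔT = 25.1e-6 · 1530 · 107 = 4.109 mm.
The walls impose strain ε = −(4.109)/1530 = -2.6857e-03; σ = Eε = 45700 · -2.6857e-03 = -122.7 MPa.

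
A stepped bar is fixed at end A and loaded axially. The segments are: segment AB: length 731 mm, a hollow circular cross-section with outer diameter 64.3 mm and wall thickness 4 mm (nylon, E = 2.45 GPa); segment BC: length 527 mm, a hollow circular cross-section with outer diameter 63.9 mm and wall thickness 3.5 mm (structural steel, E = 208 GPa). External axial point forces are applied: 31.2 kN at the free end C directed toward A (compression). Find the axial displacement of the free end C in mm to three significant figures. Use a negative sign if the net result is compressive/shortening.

Internal axial forces (sectioning from the free end, tension +): N_BC = -31.2 kN, N_AB = -31.2 kN.
A_AB = 757.8 mm².
A_BC = 664.1 mm².
δ_AB = -31200·731/(757.8·2450) = -12.29 mm
δ_BC = -31200·527/(664.1·208000) = -0.119 mm
δ = Σδ_i = -12.4 mm.

-12.4 mm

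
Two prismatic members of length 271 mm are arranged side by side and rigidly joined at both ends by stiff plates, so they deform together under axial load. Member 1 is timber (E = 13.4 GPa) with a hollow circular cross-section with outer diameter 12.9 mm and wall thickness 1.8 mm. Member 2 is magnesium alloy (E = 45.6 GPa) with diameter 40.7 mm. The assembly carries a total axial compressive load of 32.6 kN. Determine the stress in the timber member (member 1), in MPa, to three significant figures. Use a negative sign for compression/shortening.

-7.26 MPa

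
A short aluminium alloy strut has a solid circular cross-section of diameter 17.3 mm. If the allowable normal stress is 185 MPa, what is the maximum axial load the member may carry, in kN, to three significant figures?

A = 235.1 mm².
P_max = σ_allow · A = 185 · 235.1 = 43490 N = 43.49 kN.

43.5 kN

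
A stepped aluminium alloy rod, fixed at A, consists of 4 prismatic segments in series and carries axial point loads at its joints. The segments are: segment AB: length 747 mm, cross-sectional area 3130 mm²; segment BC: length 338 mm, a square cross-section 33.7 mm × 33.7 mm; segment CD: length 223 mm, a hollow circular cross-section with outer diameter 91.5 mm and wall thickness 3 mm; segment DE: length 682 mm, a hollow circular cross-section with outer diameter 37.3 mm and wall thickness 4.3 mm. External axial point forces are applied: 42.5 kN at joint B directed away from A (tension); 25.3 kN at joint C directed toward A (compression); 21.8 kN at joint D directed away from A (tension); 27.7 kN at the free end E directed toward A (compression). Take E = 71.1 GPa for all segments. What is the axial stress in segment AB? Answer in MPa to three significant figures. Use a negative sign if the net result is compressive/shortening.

3.61 MPa

Internal axial forces (sectioning from the free end, tension +): N_DE = -27.7 kN, N_CD = -5.9 kN, N_BC = -31.2 kN, N_AB = 11.3 kN.
σ_AB = N_AB/A_AB = 11300/3130 = 3.61 MPa.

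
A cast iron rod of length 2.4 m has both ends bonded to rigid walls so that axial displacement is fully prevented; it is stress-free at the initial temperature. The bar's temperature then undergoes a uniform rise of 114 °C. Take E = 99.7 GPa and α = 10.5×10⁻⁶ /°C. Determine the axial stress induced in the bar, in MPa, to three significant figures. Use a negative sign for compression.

-119 MPa

Free thermal expansion αLΔT = 10.5e-6 · 2400 · 114 = 2.873 mm.
The walls impose strain ε = −(2.873)/2400 = -1.1970e-03; σ = Eε = 99700 · -1.1970e-03 = -119.3 MPa.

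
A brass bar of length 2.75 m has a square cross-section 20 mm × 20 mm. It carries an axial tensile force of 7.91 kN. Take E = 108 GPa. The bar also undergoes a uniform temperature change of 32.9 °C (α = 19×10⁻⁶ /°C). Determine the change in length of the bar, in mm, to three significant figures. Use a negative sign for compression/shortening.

2.22 mm

A = 400 mm².
δ_mech = NL/(AE) = 7910·2750/(400·108000) = 0.5035 mm.
δ_thermal = αLΔT = 19e-6·2750·32.9 = 1.719 mm.
δ = δ_mech + δ_thermal = 2.223 mm.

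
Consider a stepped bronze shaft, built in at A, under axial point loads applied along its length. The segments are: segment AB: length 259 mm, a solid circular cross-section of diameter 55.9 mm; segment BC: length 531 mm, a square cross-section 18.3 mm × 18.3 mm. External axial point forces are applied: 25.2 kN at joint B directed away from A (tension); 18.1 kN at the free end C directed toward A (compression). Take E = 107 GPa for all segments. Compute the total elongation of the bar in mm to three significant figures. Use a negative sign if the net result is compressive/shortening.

Internal axial forces (sectioning from the free end, tension +): N_BC = -18.1 kN, N_AB = 7.1 kN.
A_AB = 2454 mm².
A_BC = 334.9 mm².
δ_AB = 7100·259/(2454·107000) = 0.007003 mm
δ_BC = -18100·531/(334.9·107000) = -0.2682 mm
δ = Σδ_i = -0.2612 mm.

-0.261 mm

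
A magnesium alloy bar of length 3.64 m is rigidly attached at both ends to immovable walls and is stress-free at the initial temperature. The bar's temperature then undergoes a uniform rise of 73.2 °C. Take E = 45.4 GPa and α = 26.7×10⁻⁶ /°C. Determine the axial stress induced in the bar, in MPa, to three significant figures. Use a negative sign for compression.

Free thermal expansion αLΔT = 26.7e-6 · 3640 · 73.2 = 7.114 mm.
The walls impose strain ε = −(7.114)/3640 = -1.9544e-03; σ = Eε = 45400 · -1.9544e-03 = -88.73 MPa.

-88.7 MPa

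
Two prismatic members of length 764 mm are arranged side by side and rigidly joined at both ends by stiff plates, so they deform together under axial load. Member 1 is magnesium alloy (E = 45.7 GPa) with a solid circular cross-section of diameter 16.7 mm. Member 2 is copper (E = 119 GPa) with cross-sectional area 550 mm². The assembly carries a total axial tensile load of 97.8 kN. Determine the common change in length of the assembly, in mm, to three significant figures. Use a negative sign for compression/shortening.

0.990 mm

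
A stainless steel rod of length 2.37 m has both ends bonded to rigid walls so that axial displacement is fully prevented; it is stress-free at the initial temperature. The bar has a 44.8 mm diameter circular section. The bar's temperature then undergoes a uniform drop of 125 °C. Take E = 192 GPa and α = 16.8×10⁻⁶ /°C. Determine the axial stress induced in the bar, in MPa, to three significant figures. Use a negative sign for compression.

403 MPa

Free thermal expansion αLΔT = 16.8e-6 · 2370 · -125 = -4.977 mm.
The walls impose strain ε = −(-4.977)/2370 = 2.1000e-03; σ = Eε = 192000 · 2.1000e-03 = 403.2 MPa.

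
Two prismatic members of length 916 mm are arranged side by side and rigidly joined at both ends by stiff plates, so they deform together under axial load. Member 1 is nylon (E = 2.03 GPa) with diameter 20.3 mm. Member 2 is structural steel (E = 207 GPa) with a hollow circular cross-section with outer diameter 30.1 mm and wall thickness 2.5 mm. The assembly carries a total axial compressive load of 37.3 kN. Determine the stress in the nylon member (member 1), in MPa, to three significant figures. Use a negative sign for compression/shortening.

A_1 = 323.7 mm².
A_2 = 216.8 mm².
Equal strain + equilibrium ⇒ each member carries load in proportion to AE: A₁E₁ = 657000 N, A₂E₂ = 44870000 N, ΣAE = 45530000 N.
σ₁ = P·E₁/ΣAE = -37300·2030/45530000 = -1.663 MPa.

-1.66 MPa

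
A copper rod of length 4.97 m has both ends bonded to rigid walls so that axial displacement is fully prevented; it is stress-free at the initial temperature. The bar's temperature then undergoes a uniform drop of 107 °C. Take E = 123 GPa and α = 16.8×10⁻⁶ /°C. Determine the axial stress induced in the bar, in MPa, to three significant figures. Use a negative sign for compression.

Free thermal expansion αLΔT = 16.8e-6 · 4970 · -107 = -8.934 mm.
The walls impose strain ε = −(-8.934)/4970 = 1.7976e-03; σ = Eε = 123000 · 1.7976e-03 = 221.1 MPa.

221 MPa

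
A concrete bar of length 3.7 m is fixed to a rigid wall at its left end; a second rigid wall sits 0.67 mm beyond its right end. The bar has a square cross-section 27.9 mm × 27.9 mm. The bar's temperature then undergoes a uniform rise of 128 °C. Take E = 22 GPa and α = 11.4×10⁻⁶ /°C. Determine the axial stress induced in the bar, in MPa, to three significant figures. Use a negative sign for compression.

Free thermal expansion αLΔT = 11.4e-6 · 3700 · 128 = 5.399 mm.
The walls engage after the gap closes; constrained expansion = 5.399 − 0.67 = 4.729 mm.
The walls impose strain ε = −(4.729)/3700 = -1.2781e-03; σ = Eε = 22000 · -1.2781e-03 = -28.12 MPa.

-28.1 MPa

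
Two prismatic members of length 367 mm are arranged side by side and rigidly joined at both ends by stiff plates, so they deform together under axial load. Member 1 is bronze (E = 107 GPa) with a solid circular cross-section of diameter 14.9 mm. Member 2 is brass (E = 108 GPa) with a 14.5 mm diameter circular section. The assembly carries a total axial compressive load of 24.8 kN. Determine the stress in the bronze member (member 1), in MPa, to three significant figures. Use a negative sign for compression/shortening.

-72.7 MPa

A_1 = 174.4 mm².
A_2 = 165.1 mm².
Equal strain + equilibrium ⇒ each member carries load in proportion to AE: A₁E₁ = 18660000 N, A₂E₂ = 17830000 N, ΣAE = 36490000 N.
σ₁ = P·E₁/ΣAE = -24800·107000/36490000 = -72.72 MPa.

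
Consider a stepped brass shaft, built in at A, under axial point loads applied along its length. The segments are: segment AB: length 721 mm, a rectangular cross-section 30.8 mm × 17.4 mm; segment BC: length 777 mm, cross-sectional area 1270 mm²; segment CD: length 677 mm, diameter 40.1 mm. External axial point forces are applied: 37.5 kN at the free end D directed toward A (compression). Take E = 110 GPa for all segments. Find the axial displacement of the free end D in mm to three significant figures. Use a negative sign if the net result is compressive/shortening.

-0.850 mm

Internal axial forces (sectioning from the free end, tension +): N_CD = -37.5 kN, N_BC = -37.5 kN, N_AB = -37.5 kN.
A_AB = 535.9 mm².
A_CD = 1263 mm².
δ_AB = -37500·721/(535.9·110000) = -0.4586 mm
δ_BC = -37500·777/(1270·110000) = -0.2086 mm
δ_CD = -37500·677/(1263·110000) = -0.1827 mm
δ = Σδ_i = -0.85 mm.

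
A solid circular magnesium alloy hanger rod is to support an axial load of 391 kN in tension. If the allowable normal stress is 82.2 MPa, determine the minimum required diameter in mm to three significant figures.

77.8 mm

Required area A ≥ P/σ_allow = 391000/82.2 = 4757 mm².
For a solid circular section, d ≥ √(4A/π) = 77.82 mm.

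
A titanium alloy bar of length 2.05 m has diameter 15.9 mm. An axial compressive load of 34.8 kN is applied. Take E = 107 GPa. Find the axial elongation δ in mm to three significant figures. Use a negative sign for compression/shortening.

A = 198.6 mm².
δ_mech = NL/(AE) = -34800·2050/(198.6·107000) = -3.358 mm.

-3.36 mm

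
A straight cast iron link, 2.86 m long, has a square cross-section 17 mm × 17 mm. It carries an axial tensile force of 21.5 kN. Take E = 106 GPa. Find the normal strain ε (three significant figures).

A = 289 mm².
σ = N/A = 74.39 MPa; ε = σ/E = 74.39/106000 = 7.018e-04.

7.02e-04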